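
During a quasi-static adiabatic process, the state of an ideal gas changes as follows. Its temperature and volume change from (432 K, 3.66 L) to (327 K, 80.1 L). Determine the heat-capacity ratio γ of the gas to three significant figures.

γ ≈ 1.09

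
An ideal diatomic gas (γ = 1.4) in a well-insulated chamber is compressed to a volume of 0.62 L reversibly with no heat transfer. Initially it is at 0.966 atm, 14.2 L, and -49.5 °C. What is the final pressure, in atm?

P₂ ≈ 77.4 atm

Since PV^γ is constant along a reversible adiabat, P₂ = P₁ (V₁/V₂)^γ.
P₂ = 0.966 × (14.2/0.62)^(1.4) = 77.42 atm.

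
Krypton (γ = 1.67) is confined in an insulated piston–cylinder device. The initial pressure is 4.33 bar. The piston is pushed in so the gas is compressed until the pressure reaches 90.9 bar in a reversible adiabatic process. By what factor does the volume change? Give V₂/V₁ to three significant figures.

V₂/V₁ ≈ 0.162

From PV^γ = const, V₂/V₁ = (P₁/P₂)^(1/γ).
V₂/V₁ = (4.33/90.9)^(0.599) = 0.1616.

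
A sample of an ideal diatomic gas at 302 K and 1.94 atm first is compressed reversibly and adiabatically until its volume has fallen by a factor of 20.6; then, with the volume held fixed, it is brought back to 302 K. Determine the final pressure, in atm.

P₃ ≈ 40.0 atm

For a diatomic ideal gas γ = 7/5.
Adiabatic step (PV^γ = const): P₂ = 1.94×20.6^(7/5) = 134 atm; T₂ = 302×20.6^(2/5) = 1013 K.
Isochoric: P₃ = P₂(T₃/T₂) = 134 × (302/1013) = 39.96 atm.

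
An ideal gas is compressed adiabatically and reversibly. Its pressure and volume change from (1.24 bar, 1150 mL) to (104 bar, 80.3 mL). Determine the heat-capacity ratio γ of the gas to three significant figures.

γ ≈ 1.66

PV^γ = const ⇒ γ = ln(P₂/P₁) / ln(V₁/V₂).
γ = ln(104/1.24) / ln(1150/80.3) = 1.664.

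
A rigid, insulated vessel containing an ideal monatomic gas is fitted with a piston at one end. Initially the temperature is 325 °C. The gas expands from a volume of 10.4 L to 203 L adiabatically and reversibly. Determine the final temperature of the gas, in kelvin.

T₂ ≈ 82.5 K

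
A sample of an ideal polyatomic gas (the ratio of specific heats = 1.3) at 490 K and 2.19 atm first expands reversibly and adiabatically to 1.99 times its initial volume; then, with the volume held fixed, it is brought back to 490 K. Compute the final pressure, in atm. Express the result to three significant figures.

P₃ ≈ 1.10 atm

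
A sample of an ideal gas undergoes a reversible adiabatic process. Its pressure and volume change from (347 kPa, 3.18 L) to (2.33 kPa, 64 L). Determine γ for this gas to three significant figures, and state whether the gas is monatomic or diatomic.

PV^γ = const ⇒ γ = ln(P₂/P₁) / ln(V₁/V₂).
γ = ln(2.33/347) / ln(3.18/64) = 1.667.
γ ≈ 1.67 is close to 5/3, so the gas is monatomic.

γ ≈ 1.67; monatomic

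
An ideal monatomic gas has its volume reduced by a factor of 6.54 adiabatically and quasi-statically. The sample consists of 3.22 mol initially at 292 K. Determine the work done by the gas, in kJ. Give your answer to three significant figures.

W ≈ -29.3 kJ

Adiabatic: T₁V₁^(γ−1) = T₂V₂^(γ−1) ⇒ T₂ = T₁ (V₁/V₂)^(γ−1).
γ = 5/3 for a monatomic ideal gas, so γ−1 = 2/3.
T₂ = 292 × 6.54^(2/3) = 1021 K.
Q = 0, so ΔU = W_on_gas = nCᵥΔT with Cᵥ = R/(γ−1) = 12.47 J/(mol·K).
ΔU = 3.22 × 12.47 × (1021 − 292) = 29280 J.
Work done by the gas = −ΔU = -29280 J.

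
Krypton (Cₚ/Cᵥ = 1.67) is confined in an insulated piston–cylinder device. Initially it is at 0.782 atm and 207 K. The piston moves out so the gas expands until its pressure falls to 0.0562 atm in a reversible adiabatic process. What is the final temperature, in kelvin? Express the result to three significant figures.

Along an adiabat T P^((1−γ)/γ) is constant, so T₂ = T₁ (P₂/P₁)^((γ−1)/γ).
T₂ = 207 × (0.0562/0.782)^(0.401) = 71.98 K.

T₂ ≈ 72.0 K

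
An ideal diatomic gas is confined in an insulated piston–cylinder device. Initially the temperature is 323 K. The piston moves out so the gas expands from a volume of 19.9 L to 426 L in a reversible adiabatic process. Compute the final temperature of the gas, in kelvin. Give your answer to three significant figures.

For a reversible adiabat TV^(γ−1) is constant, so T₂ = T₁ (V₁/V₂)^(γ−1).
For a diatomic ideal gas γ = 7/5, so γ−1 = 2/5.
T₂ = 323 × (19.9/426)^(2/5) = 94.84 K.

T₂ ≈ 94.8 K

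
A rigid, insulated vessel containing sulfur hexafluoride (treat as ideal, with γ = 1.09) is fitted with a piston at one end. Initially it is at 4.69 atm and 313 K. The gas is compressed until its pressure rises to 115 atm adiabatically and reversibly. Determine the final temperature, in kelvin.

T₂ ≈ 408 K

Along an adiabat T P^((1−γ)/γ) is constant, so T₂ = T₁ (P₂/P₁)^((γ−1)/γ).
T₂ = 313 × (115/4.69)^(0.0826) = 407.6 K.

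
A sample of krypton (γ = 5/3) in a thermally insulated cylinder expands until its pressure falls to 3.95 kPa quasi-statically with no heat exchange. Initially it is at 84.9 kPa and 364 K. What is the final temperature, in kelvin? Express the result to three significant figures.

Along an adiabat T P^((1−γ)/γ) is constant, so T₂ = T₁ (P₂/P₁)^((γ−1)/γ).
T₂ = 364 × (3.95/84.9)^(2/5) = 106.7 K.

T₂ ≈ 107 K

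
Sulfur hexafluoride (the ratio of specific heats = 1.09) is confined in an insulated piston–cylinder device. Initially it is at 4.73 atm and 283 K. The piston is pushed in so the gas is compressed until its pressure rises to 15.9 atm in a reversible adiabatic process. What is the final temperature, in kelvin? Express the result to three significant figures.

T₂ ≈ 313 K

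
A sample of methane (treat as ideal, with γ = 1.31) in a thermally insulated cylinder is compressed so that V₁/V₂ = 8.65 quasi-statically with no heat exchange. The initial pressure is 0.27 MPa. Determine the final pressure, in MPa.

Since PV^γ is constant along a reversible adiabat, P₂ = P₁ (V₁/V₂)^γ.
P₂ = 0.27 × 8.65^(1.31) = 4.559 MPa.

P₂ ≈ 4.56 MPa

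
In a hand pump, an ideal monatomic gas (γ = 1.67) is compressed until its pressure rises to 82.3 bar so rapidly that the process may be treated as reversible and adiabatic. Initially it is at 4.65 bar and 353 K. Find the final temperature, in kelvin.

Adiabatic: T₂/T₁ = (P₂/P₁)^((γ−1)/γ).
T₂ = 353 × (82.3/4.65)^(0.401) = 1118 K.

T₂ ≈ 1120 K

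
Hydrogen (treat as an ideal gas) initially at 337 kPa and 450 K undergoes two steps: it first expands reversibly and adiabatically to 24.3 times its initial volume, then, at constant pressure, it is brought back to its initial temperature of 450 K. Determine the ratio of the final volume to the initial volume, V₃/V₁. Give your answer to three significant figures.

V₃/V₁ ≈ 87.1

For a diatomic ideal gas γ = 7/5.
Adiabatic step: V₂/V₁ = 24.3; T₂ = T₁·(1/24.3)^(2/5) = 125.6 K.
Isobaric step: V₃/V₂ = T₃/T₂ = 450/125.6.
V₃/V₁ = (V₂/V₁)(V₃/V₂) = 24.3 × (450/125.6) = 87.07.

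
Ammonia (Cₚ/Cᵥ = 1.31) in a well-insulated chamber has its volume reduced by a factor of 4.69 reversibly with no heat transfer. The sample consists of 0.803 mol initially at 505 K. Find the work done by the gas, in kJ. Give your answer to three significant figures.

W ≈ -6.68 kJ

Adiabatic: T₁V₁^(γ−1) = T₂V₂^(γ−1) ⇒ T₂ = T₁ (V₁/V₂)^(γ−1).
T₂ = 505 × 4.69^(0.31) = 815.4 K.
Q = 0, so ΔU = W_on_gas = nCᵥΔT with Cᵥ = R/(γ−1) = 26.82 J/(mol·K).
ΔU = 0.803 × 26.82 × (815.4 − 505) = 6684 J.
Work done by the gas = −ΔU = -6684 J.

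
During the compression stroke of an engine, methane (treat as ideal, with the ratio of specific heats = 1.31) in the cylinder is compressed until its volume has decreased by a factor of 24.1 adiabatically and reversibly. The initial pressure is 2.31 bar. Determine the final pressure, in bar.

P₂ ≈ 149 bar

Adiabatic: P₁V₁^γ = P₂V₂^γ ⇒ P₂ = P₁ (V₁/V₂)^γ.
P₂ = 2.31 × 24.1^(1.31) = 149.3 bar.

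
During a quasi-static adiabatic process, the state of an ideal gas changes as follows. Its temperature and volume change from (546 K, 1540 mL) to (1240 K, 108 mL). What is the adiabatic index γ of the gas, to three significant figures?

TV^(γ−1) = const ⇒ γ − 1 = ln(T₂/T₁) / ln(V₁/V₂).
γ = 1 + ln(1240/546) / ln(1540/108) = 1.309.

γ ≈ 1.31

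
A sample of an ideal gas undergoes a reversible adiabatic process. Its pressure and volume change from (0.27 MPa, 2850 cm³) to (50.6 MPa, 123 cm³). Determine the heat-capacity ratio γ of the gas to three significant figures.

PV^γ = const ⇒ γ = ln(P₂/P₁) / ln(V₁/V₂).
γ = ln(50.6/0.27) / ln(2850/123) = 1.665.

γ ≈ 1.67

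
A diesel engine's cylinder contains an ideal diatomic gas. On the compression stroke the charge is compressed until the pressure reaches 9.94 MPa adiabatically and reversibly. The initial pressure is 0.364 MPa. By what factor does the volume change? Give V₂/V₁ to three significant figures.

V₂/V₁ ≈ 0.0942

From PV^γ = const, V₂/V₁ = (P₁/P₂)^(1/γ).
For a diatomic ideal gas γ = 7/5.
V₂/V₁ = (0.364/9.94)^(5/7) = 0.09421.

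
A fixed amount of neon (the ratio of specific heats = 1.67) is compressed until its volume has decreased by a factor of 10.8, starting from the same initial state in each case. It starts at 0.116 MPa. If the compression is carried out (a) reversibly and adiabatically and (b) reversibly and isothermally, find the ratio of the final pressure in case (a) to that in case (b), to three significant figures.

Isothermal: P_b = P₁(V₁/V₂) = 0.116×10.8.
Adiabatic: P_a = P₁(V₁/V₂)^γ = 0.116×10.8^(1.67).
P_a/P_b = (V₁/V₂)^(γ−1) = 10.8^(0.67) = 4.925.

P_adiabatic / P_isothermal ≈ 4.92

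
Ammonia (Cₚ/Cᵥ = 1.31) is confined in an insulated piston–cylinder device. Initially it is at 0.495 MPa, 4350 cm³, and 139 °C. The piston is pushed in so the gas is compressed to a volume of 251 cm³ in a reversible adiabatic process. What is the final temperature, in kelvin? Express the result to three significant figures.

T₂ ≈ 998 K

Adiabatic: T₁V₁^(γ−1) = T₂V₂^(γ−1) ⇒ T₂ = T₁ (V₁/V₂)^(γ−1).
T₁ = 139 °C = 412.1 K.
T₂ = 412.1 × (4350/251)^(0.31) = 997.9 K.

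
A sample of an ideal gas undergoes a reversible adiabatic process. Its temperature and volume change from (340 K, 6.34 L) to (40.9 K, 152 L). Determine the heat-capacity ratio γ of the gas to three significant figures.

γ ≈ 1.67

TV^(γ−1) = const ⇒ γ − 1 = ln(T₂/T₁) / ln(V₁/V₂).
γ = 1 + ln(40.9/340) / ln(6.34/152) = 1.667.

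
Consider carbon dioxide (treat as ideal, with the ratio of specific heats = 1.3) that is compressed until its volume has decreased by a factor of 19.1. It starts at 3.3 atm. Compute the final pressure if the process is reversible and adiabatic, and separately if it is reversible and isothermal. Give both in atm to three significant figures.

adiabatic: 153 atm; isothermal: 63.0 atm

Isothermal: P₂ = P₁(V₁/V₂) = 3.3×19.1 = 63.03 atm.
Adiabatic: P₂ = P₁(V₁/V₂)^γ = 3.3×19.1^(1.3) = 152.7 atm.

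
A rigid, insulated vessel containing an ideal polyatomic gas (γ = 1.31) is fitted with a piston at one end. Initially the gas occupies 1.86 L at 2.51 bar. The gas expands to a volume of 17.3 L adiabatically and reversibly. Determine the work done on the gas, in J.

P₂ = P₁(V₁/V₂)^γ = 2.51×(1.86/17.3)^(1.31) = 0.1352 bar.
For a reversible adiabat, W_by_gas = (P₁V₁ − P₂V₂)/(γ−1).
W_by = (251000×0.00186 − 13520×0.0173) / (0.31) = 751.6 J.
W_on_gas = −W_by = -751.6 J.

W ≈ -752 J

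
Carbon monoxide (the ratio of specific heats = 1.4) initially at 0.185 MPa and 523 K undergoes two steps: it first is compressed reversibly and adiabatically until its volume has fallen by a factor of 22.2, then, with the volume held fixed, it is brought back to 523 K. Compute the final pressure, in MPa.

Adiabatic step (PV^γ = const): P₂ = 0.185×22.2^(1.4) = 14.19 MPa; T₂ = 523×22.2^(0.4) = 1807 K.
Isochoric: P₃ = P₂(T₃/T₂) = 14.19 × (523/1807) = 4.107 MPa.

P₃ ≈ 4.11 MPa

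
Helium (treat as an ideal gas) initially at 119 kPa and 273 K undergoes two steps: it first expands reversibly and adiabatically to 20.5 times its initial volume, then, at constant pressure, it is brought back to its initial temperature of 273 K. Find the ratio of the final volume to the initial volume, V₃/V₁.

V₃/V₁ ≈ 154

For a monatomic ideal gas γ = 5/3.
Adiabatic step: V₂/V₁ = 20.5; T₂ = T₁·(1/20.5)^(2/3) = 36.45 K.
Isobaric step: V₃/V₂ = T₃/T₂ = 273/36.45.
V₃/V₁ = (V₂/V₁)(V₃/V₂) = 20.5 × (273/36.45) = 153.6.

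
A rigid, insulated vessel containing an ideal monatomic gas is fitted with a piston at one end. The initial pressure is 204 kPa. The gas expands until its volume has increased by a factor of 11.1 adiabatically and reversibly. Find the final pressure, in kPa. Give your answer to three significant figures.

Since PV^γ is constant along a reversible adiabat, P₂ = P₁ (V₁/V₂)^γ.
For a monatomic ideal gas γ = 5/3.
P₂ = 204 × (1/11.1)^(5/3) = 3.693 kPa.

P₂ ≈ 3.69 kPa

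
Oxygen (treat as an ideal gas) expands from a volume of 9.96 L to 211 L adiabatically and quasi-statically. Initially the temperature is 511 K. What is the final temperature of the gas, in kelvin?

T₂ ≈ 151 K

For a reversible adiabat TV^(γ−1) is constant, so T₂ = T₁ (V₁/V₂)^(γ−1).
For a diatomic ideal gas γ = 7/5, so γ−1 = 2/5.
T₂ = 511 × (9.96/211)^(2/5) = 150.7 K.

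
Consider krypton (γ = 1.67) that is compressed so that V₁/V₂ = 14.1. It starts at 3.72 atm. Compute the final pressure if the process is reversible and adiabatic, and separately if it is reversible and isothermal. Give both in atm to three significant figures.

Isothermal: P₂ = P₁(V₁/V₂) = 3.72×14.1 = 52.45 atm.
Adiabatic: P₂ = P₁(V₁/V₂)^γ = 3.72×14.1^(1.67) = 308.8 atm.

adiabatic: 309 atm; isothermal: 52.5 atm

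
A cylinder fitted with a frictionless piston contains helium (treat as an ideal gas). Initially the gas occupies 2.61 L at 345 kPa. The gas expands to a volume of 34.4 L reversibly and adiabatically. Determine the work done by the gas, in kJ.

W ≈ 1.11 kJ

γ = 5/3 for a monatomic ideal gas.
P₂ = P₁(V₁/V₂)^γ = 345×(2.61/34.4)^(5/3) = 4.691 kPa.
For a reversible adiabat, W_by_gas = (P₁V₁ − P₂V₂)/(γ−1).
W_by = (345000×0.00261 − 4691×0.0344) / (2/3) = 1109 J.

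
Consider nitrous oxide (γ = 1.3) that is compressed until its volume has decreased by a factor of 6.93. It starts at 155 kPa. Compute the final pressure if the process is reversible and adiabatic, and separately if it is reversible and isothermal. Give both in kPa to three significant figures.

adiabatic: 1920 kPa; isothermal: 1070 kPa

Isothermal: P₂ = P₁(V₁/V₂) = 155×6.93 = 1074 kPa.
Adiabatic: P₂ = P₁(V₁/V₂)^γ = 155×6.93^(1.3) = 1920 kPa.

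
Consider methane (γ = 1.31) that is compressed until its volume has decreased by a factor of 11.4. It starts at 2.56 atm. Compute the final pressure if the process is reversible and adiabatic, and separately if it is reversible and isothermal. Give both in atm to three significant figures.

Isothermal: P₂ = P₁(V₁/V₂) = 2.56×11.4 = 29.18 atm.
Adiabatic: P₂ = P₁(V₁/V₂)^γ = 2.56×11.4^(1.31) = 62.06 atm.

adiabatic: 62.1 atm; isothermal: 29.2 atm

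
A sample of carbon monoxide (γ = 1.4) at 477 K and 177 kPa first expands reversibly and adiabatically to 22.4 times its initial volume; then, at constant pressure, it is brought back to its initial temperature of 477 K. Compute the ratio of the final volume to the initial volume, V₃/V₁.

V₃/V₁ ≈ 77.7

Adiabatic step: V₂/V₁ = 22.4; T₂ = T₁·(1/22.4)^(0.4) = 137.5 K.
Isobaric step: V₃/V₂ = T₃/T₂ = 477/137.5.
V₃/V₁ = (V₂/V₁)(V₃/V₂) = 22.4 × (477/137.5) = 77.69.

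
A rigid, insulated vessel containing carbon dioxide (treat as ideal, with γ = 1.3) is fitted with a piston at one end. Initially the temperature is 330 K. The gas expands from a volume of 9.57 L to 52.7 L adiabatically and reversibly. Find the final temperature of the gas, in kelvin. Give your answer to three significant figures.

For a reversible adiabat TV^(γ−1) is constant, so T₂ = T₁ (V₁/V₂)^(γ−1).
T₂ = 330 × (9.57/52.7)^(0.3) = 197.8 K.

T₂ ≈ 198 K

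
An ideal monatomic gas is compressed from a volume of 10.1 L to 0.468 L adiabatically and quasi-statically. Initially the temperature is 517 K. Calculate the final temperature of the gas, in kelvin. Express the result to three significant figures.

Adiabatic: T₁V₁^(γ−1) = T₂V₂^(γ−1) ⇒ T₂ = T₁ (V₁/V₂)^(γ−1).
For a monatomic ideal gas γ = 5/3, so γ−1 = 2/3.
T₂ = 517 × (10.1/0.468)^(2/3) = 4008 K.

T₂ ≈ 4010 K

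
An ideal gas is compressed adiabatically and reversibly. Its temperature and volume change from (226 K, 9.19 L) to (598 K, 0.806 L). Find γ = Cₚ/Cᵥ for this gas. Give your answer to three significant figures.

TV^(γ−1) = const ⇒ γ − 1 = ln(T₂/T₁) / ln(V₁/V₂).
γ = 1 + ln(598/226) / ln(9.19/0.806) = 1.4.

γ ≈ 1.40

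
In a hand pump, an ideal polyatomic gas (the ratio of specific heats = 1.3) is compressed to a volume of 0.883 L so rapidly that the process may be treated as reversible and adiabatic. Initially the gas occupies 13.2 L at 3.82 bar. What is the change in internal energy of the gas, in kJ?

ΔU ≈ 21.0 kJ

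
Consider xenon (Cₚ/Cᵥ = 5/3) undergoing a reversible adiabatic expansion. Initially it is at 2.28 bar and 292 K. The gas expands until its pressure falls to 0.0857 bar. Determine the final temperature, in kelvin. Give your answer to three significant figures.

Along an adiabat T P^((1−γ)/γ) is constant, so T₂ = T₁ (P₂/P₁)^((γ−1)/γ).
T₂ = 292 × (0.0857/2.28)^(2/5) = 78.6 K.

T₂ ≈ 78.6 K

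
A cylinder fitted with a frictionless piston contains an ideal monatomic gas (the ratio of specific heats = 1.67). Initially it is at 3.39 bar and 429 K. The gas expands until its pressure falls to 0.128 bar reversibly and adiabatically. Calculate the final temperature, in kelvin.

Adiabatic: T₂/T₁ = (P₂/P₁)^((γ−1)/γ).
T₂ = 429 × (0.128/3.39)^(0.401) = 115.2 K.

T₂ ≈ 115 K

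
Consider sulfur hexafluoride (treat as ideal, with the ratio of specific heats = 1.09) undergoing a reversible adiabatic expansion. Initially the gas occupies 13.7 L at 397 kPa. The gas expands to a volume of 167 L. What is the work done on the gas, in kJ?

W ≈ -12.2 kJ

P₂ = P₁(V₁/V₂)^γ = 397×(13.7/167)^(1.09) = 26 kPa.
For a reversible adiabat, W_by_gas = (P₁V₁ − P₂V₂)/(γ−1).
W_by = (397000×0.0137 − 26000×0.167) / (0.09) = 12180 J.
W_on_gas = −W_by = -12180 J.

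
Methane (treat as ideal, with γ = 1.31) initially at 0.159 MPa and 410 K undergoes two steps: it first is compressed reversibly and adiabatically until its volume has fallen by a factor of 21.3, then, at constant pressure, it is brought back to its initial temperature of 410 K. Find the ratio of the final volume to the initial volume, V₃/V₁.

Adiabatic step: V₂/V₁ = 0.04695; T₂ = T₁·21.3^(0.31) = 1058 K.
Isobaric step: V₃/V₂ = T₃/T₂ = 410/1058.
V₃/V₁ = (V₂/V₁)(V₃/V₂) = 0.04695 × (410/1058) = 0.01819.

V₃/V₁ ≈ 0.0182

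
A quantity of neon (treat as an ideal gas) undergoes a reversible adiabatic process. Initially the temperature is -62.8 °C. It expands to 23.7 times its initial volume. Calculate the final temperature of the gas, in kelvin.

For a reversible adiabat TV^(γ−1) is constant, so T₂ = T₁ (V₁/V₂)^(γ−1).
For a monatomic ideal gas γ = 5/3, so γ−1 = 2/3.
T₁ = -62.8 °C = 210.3 K.
T₂ = 210.3 × (1/23.7)^(2/3) = 25.49 K.

T₂ ≈ 25.5 K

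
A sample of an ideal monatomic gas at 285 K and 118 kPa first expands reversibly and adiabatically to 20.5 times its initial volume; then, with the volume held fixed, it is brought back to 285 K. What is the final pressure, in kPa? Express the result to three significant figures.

P₃ ≈ 5.76 kPa

For a monatomic ideal gas γ = 5/3.
Adiabatic step (PV^γ = const): P₂ = 118×(1/20.5)^(5/3) = 0.7685 kPa; T₂ = 285×(1/20.5)^(2/3) = 38.05 K.
Isochoric: P₃ = P₂(T₃/T₂) = 0.7685 × (285/38.05) = 5.756 kPa.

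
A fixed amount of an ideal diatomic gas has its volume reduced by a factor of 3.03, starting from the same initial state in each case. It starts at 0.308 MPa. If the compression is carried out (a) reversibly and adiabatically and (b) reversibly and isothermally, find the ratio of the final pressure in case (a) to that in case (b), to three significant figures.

For a diatomic ideal gas γ = 7/5.
Isothermal: P_b = P₁(V₁/V₂) = 0.308×3.03.
Adiabatic: P_a = P₁(V₁/V₂)^γ = 0.308×3.03^(7/5).
P_a/P_b = (V₁/V₂)^(γ−1) = 3.03^(2/5) = 1.558.

P_adiabatic / P_isothermal ≈ 1.56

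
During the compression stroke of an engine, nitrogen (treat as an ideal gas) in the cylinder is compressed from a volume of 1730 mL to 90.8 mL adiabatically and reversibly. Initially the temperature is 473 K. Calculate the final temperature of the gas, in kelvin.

Adiabatic: T₁V₁^(γ−1) = T₂V₂^(γ−1) ⇒ T₂ = T₁ (V₁/V₂)^(γ−1).
For a diatomic ideal gas γ = 7/5, so γ−1 = 2/5.
T₂ = 473 × (1730/90.8)^(2/5) = 1538 K.

T₂ ≈ 1540 K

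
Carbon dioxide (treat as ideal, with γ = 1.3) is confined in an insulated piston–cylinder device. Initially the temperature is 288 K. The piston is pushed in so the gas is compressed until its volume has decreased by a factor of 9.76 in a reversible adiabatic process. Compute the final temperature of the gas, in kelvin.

For a reversible adiabat TV^(γ−1) is constant, so T₂ = T₁ (V₁/V₂)^(γ−1).
T₂ = 288 × 9.76^(0.3) = 570.5 K.

T₂ ≈ 570 K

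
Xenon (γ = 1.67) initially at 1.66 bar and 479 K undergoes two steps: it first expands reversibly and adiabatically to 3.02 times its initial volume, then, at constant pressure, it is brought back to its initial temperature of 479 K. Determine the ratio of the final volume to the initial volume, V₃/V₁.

Adiabatic step: V₂/V₁ = 3.02; T₂ = T₁·(1/3.02)^(0.67) = 228.4 K.
Isobaric step: V₃/V₂ = T₃/T₂ = 479/228.4.
V₃/V₁ = (V₂/V₁)(V₃/V₂) = 3.02 × (479/228.4) = 6.333.

V₃/V₁ ≈ 6.33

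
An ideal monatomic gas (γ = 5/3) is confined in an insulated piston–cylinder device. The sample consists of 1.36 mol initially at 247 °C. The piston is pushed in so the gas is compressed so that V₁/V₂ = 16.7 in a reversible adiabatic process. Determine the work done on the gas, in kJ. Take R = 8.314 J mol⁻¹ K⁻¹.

W ≈ 48.8 kJ

For a reversible adiabat TV^(γ−1) is constant, so T₂ = T₁ (V₁/V₂)^(γ−1).
T₁ = 247 °C = 520.1 K.
T₂ = 520.1 × 16.7^(2/3) = 3398 K.
Q = 0, so ΔU = W_on_gas = nCᵥΔT with Cᵥ = R/(γ−1) = 12.47 J/(mol·K).
ΔU = 1.36 × 12.47 × (3398 − 520.1) = 48820 J.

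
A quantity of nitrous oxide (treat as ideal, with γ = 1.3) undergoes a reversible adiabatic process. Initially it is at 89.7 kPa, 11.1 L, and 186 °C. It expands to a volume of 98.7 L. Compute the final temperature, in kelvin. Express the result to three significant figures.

T₂ ≈ 238 K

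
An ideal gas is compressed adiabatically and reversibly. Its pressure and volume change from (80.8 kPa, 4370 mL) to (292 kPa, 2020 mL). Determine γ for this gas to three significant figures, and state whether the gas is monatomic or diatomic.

PV^γ = const ⇒ γ = ln(P₂/P₁) / ln(V₁/V₂).
γ = ln(292/80.8) / ln(4370/2020) = 1.665.
γ ≈ 1.66 is close to 5/3, so the gas is monatomic.

γ ≈ 1.66; monatomic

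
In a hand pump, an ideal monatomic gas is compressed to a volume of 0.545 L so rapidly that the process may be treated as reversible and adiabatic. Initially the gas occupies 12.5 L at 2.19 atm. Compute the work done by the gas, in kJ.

γ = 5/3 for a monatomic ideal gas.
P₂ = P₁(V₁/V₂)^γ = 2.19×(12.5/0.545)^(5/3) = 405.5 atm.
For a reversible adiabat, W_by_gas = (P₁V₁ − P₂V₂)/(γ−1).
W_by = (221900×0.0125 − 4.108×10^7×0.000545) / (2/3) = -29430 J.

W ≈ -29.4 kJ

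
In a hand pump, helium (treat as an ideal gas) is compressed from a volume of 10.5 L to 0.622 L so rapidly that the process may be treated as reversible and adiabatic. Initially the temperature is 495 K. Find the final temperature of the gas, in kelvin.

T₂ ≈ 3260 K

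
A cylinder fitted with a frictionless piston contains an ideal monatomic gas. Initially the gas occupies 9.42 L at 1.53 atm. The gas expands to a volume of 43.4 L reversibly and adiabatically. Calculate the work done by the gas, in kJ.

γ = 5/3 for a monatomic ideal gas.
P₂ = P₁(V₁/V₂)^γ = 1.53×(9.42/43.4)^(5/3) = 0.1199 atm.
For a reversible adiabat, W_by_gas = (P₁V₁ − P₂V₂)/(γ−1).
W_by = (155000×0.00942 − 12150×0.0434) / (2/3) = 1399 J.

W ≈ 1.40 kJ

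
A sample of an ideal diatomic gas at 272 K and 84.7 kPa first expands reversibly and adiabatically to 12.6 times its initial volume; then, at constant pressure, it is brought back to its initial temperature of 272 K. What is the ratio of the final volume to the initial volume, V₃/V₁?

V₃/V₁ ≈ 34.7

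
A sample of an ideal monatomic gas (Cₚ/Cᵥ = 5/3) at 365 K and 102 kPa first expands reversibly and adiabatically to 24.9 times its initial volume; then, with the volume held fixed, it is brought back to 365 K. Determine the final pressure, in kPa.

P₃ ≈ 4.10 kPa

Adiabatic step (PV^γ = const): P₂ = 102×(1/24.9)^(5/3) = 0.4804 kPa; T₂ = 365×(1/24.9)^(2/3) = 42.8 K.
Isochoric: P₃ = P₂(T₃/T₂) = 0.4804 × (365/42.8) = 4.096 kPa.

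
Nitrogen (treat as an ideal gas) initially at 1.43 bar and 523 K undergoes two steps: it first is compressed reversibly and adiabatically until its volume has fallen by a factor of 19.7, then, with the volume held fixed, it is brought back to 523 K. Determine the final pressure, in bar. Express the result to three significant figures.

P₃ ≈ 28.2 bar

For a diatomic ideal gas γ = 7/5.
Adiabatic step (PV^γ = const): P₂ = 1.43×19.7^(7/5) = 92.81 bar; T₂ = 523×19.7^(2/5) = 1723 K.
Isochoric: P₃ = P₂(T₃/T₂) = 92.81 × (523/1723) = 28.17 bar.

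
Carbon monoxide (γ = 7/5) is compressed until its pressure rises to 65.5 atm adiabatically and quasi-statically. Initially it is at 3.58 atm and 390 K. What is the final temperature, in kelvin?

T₂ ≈ 895 K

Adiabatic: T₂/T₁ = (P₂/P₁)^((γ−1)/γ).
T₂ = 390 × (65.5/3.58)^(2/7) = 894.8 K.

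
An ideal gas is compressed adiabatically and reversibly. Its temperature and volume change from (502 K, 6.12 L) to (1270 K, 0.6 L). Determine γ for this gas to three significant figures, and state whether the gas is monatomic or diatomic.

γ ≈ 1.40; diatomic

TV^(γ−1) = const ⇒ γ − 1 = ln(T₂/T₁) / ln(V₁/V₂).
γ = 1 + ln(1270/502) / ln(6.12/0.6) = 1.4.
γ ≈ 1.40 is close to 7/5, so the gas is diatomic.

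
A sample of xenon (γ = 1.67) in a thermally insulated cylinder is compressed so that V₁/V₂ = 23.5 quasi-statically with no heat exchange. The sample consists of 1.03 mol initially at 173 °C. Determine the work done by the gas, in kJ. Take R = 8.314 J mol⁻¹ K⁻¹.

For a reversible adiabat TV^(γ−1) is constant, so T₂ = T₁ (V₁/V₂)^(γ−1).
T₁ = 173 °C = 446.1 K.
T₂ = 446.1 × 23.5^(0.67) = 3699 K.
Q = 0, so ΔU = W_on_gas = nCᵥΔT with Cᵥ = R/(γ−1) = 12.41 J/(mol·K).
ΔU = 1.03 × 12.41 × (3699 − 446.1) = 41580 J.
Work done by the gas = −ΔU = -41580 J.

W ≈ -41.6 kJ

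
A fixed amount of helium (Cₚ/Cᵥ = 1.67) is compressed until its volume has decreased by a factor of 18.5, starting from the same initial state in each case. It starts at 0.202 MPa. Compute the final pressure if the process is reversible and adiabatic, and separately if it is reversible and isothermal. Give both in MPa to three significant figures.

Isothermal: P₂ = P₁(V₁/V₂) = 0.202×18.5 = 3.737 MPa.
Adiabatic: P₂ = P₁(V₁/V₂)^γ = 0.202×18.5^(1.67) = 26.4 MPa.

adiabatic: 26.4 MPa; isothermal: 3.74 MPa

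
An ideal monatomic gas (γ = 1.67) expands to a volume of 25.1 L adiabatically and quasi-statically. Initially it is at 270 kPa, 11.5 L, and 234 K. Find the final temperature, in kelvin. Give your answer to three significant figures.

T₂ ≈ 139 K

Adiabatic: T₁V₁^(γ−1) = T₂V₂^(γ−1) ⇒ T₂ = T₁ (V₁/V₂)^(γ−1).
T₂ = 234 × (11.5/25.1)^(0.67) = 138.7 K.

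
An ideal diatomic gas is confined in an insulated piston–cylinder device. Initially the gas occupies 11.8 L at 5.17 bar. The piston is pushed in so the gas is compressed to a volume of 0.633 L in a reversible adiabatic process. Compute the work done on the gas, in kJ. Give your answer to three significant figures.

W ≈ 33.9 kJ

γ = 7/5 for a diatomic ideal gas.
P₂ = P₁(V₁/V₂)^γ = 5.17×(11.8/0.633)^(7/5) = 310.6 bar.
For a reversible adiabat, W_by_gas = (P₁V₁ − P₂V₂)/(γ−1).
W_by = (517000×0.0118 − 3.106×10^7×0.000633) / (2/5) = -33900 J.
W_on_gas = −W_by = 33900 J.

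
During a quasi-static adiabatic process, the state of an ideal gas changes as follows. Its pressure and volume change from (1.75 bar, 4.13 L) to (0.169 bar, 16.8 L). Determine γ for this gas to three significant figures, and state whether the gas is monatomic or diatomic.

γ ≈ 1.67; monatomic

PV^γ = const ⇒ γ = ln(P₂/P₁) / ln(V₁/V₂).
γ = ln(0.169/1.75) / ln(4.13/16.8) = 1.666.
γ ≈ 1.67 is close to 5/3, so the gas is monatomic.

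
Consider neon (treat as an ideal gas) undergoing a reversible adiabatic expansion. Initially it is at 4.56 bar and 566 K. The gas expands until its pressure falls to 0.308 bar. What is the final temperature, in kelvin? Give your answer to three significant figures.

T₂ ≈ 193 K

Along an adiabat T P^((1−γ)/γ) is constant, so T₂ = T₁ (P₂/P₁)^((γ−1)/γ).
For a monatomic ideal gas γ = 5/3, so (γ−1)/γ = 2/5.
T₂ = 566 × (0.308/4.56)^(2/5) = 192.6 K.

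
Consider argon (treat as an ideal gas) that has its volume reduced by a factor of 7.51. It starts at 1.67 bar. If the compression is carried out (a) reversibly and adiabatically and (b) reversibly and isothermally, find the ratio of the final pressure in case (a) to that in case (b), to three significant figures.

For a monatomic ideal gas γ = 5/3.
Isothermal: P_b = P₁(V₁/V₂) = 1.67×7.51.
Adiabatic: P_a = P₁(V₁/V₂)^γ = 1.67×7.51^(5/3).
P_a/P_b = (V₁/V₂)^(γ−1) = 7.51^(2/3) = 3.835.

P_adiabatic / P_isothermal ≈ 3.83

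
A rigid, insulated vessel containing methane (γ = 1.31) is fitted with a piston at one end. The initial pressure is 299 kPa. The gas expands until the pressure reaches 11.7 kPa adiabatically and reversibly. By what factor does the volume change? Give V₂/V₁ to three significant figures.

V₂/V₁ ≈ 11.9

From PV^γ = const, V₂/V₁ = (P₁/P₂)^(1/γ).
V₂/V₁ = (299/11.7)^(0.763) = 11.87.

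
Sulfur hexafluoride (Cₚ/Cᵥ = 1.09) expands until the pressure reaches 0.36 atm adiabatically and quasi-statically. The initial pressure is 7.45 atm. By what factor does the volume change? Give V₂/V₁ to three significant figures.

From PV^γ = const, V₂/V₁ = (P₁/P₂)^(1/γ).
V₂/V₁ = (7.45/0.36)^(0.917) = 16.11.

V₂/V₁ ≈ 16.1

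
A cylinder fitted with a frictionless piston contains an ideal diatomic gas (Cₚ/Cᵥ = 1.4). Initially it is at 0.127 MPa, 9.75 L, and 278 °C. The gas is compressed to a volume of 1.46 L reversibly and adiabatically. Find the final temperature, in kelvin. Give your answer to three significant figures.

Adiabatic: T₁V₁^(γ−1) = T₂V₂^(γ−1) ⇒ T₂ = T₁ (V₁/V₂)^(γ−1).
T₁ = 278 °C = 551.1 K.
T₂ = 551.1 × (9.75/1.46)^(0.4) = 1178 K.

T₂ ≈ 1180 K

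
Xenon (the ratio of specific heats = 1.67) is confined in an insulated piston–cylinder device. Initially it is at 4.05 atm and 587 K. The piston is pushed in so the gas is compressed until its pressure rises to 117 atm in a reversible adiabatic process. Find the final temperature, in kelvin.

Along an adiabat T P^((1−γ)/γ) is constant, so T₂ = T₁ (P₂/P₁)^((γ−1)/γ).
T₂ = 587 × (117/4.05)^(0.401) = 2263 K.

T₂ ≈ 2260 K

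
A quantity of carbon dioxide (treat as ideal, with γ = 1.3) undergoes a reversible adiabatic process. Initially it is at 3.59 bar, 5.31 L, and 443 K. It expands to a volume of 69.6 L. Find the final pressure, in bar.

P₂ ≈ 0.127 bar

Adiabatic: P₁V₁^γ = P₂V₂^γ ⇒ P₂ = P₁ (V₁/V₂)^γ.
P₂ = 3.59 × (5.31/69.6)^(1.3) = 0.1266 bar.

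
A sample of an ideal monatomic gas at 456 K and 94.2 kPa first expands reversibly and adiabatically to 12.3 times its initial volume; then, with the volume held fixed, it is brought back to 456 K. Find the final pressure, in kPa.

P₃ ≈ 7.66 kPa

For a monatomic ideal gas γ = 5/3.
Adiabatic step (PV^γ = const): P₂ = 94.2×(1/12.3)^(5/3) = 1.437 kPa; T₂ = 456×(1/12.3)^(2/3) = 85.58 K.
Isochoric: P₃ = P₂(T₃/T₂) = 1.437 × (456/85.58) = 7.659 kPa.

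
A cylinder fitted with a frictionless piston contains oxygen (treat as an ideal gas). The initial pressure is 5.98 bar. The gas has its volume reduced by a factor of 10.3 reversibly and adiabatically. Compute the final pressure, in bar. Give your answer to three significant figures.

Since PV^γ is constant along a reversible adiabat, P₂ = P₁ (V₁/V₂)^γ.
For a diatomic ideal gas γ = 7/5.
P₂ = 5.98 × 10.3^(7/5) = 156.6 bar.

P₂ ≈ 157 bar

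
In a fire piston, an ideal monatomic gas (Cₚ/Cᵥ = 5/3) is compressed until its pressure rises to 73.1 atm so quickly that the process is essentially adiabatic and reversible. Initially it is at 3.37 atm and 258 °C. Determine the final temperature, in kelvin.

Along an adiabat T P^((1−γ)/γ) is constant, so T₂ = T₁ (P₂/P₁)^((γ−1)/γ).
T₁ = 258 °C = 531.1 K.
T₂ = 531.1 × (73.1/3.37)^(2/5) = 1819 K.

T₂ ≈ 1820 K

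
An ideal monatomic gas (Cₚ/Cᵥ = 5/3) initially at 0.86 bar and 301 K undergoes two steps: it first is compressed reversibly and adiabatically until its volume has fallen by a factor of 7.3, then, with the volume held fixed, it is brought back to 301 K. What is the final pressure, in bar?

Adiabatic step (PV^γ = const): P₂ = 0.86×7.3^(5/3) = 23.62 bar; T₂ = 301×7.3^(2/3) = 1133 K.
Isochoric: P₃ = P₂(T₃/T₂) = 23.62 × (301/1133) = 6.278 bar.

P₃ ≈ 6.28 bar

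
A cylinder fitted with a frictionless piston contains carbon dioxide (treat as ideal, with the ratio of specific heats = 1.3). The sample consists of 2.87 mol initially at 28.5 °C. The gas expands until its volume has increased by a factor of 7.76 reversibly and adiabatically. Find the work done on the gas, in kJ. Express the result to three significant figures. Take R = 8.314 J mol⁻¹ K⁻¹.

For a reversible adiabat TV^(γ−1) is constant, so T₂ = T₁ (V₁/V₂)^(γ−1).
T₁ = 28.5 °C = 301.6 K.
T₂ = 301.6 × (1/7.76)^(0.3) = 163.1 K.
Q = 0, so ΔU = W_on_gas = nCᵥΔT with Cᵥ = R/(γ−1) = 27.71 J/(mol·K).
ΔU = 2.87 × 27.71 × (163.1 − 301.6) = -11020 J.

W ≈ -11.0 kJ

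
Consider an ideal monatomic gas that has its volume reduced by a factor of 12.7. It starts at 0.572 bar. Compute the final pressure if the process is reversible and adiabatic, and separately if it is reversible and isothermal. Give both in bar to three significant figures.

adiabatic: 39.5 bar; isothermal: 7.26 bar

For a monatomic ideal gas γ = 5/3.
Isothermal: P₂ = P₁(V₁/V₂) = 0.572×12.7 = 7.264 bar.
Adiabatic: P₂ = P₁(V₁/V₂)^γ = 0.572×12.7^(5/3) = 39.54 bar.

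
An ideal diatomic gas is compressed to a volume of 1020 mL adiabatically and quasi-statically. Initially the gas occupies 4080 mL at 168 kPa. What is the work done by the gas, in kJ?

W ≈ -1.27 kJ

γ = 7/5 for a diatomic ideal gas.
P₂ = P₁(V₁/V₂)^γ = 168×(4080/1020)^(7/5) = 1170 kPa.
For a reversible adiabat, W_by_gas = (P₁V₁ − P₂V₂)/(γ−1).
W_by = (168000×0.00408 − 1.17×10^6×0.00102) / (2/5) = -1270 J.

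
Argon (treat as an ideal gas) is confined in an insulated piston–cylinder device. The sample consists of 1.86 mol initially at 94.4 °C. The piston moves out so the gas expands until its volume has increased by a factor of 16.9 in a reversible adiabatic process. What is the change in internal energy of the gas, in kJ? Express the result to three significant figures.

ΔU ≈ -7.23 kJ

Adiabatic: T₁V₁^(γ−1) = T₂V₂^(γ−1) ⇒ T₂ = T₁ (V₁/V₂)^(γ−1).
γ = 5/3 for a monatomic ideal gas, so γ−1 = 2/3.
T₁ = 94.4 °C = 367.5 K.
T₂ = 367.5 × (1/16.9)^(2/3) = 55.81 K.
Q = 0, so ΔU = W_on_gas = nCᵥΔT with Cᵥ = R/(γ−1) = 12.47 J/(mol·K).
ΔU = 1.86 × 12.47 × (55.81 − 367.5) = -7231 J.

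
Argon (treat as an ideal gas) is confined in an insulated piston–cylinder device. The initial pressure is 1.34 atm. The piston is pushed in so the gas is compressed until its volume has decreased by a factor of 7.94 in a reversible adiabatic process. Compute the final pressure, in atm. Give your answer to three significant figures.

P₂ ≈ 42.3 atm

Adiabatic: P₁V₁^γ = P₂V₂^γ ⇒ P₂ = P₁ (V₁/V₂)^γ.
For a monatomic ideal gas γ = 5/3.
P₂ = 1.34 × 7.94^(5/3) = 42.35 atm.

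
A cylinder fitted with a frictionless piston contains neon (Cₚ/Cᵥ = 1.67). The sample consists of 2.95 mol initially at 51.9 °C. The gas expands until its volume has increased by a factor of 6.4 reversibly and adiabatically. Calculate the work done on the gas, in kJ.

For a reversible adiabat TV^(γ−1) is constant, so T₂ = T₁ (V₁/V₂)^(γ−1).
T₁ = 51.9 °C = 325 K.
T₂ = 325 × (1/6.4)^(0.67) = 93.72 K.
Q = 0, so ΔU = W_on_gas = nCᵥΔT with Cᵥ = R/(γ−1) = 12.41 J/(mol·K).
ΔU = 2.95 × 12.41 × (93.72 − 325) = -8468 J.

W ≈ -8.47 kJ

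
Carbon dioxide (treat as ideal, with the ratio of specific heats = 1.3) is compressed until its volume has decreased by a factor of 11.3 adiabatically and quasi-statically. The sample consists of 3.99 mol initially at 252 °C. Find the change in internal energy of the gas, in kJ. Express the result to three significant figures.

Adiabatic: T₁V₁^(γ−1) = T₂V₂^(γ−1) ⇒ T₂ = T₁ (V₁/V₂)^(γ−1).
T₁ = 252 °C = 525.1 K.
T₂ = 525.1 × 11.3^(0.3) = 1087 K.
Q = 0, so ΔU = W_on_gas = nCᵥΔT with Cᵥ = R/(γ−1) = 27.71 J/(mol·K).
ΔU = 3.99 × 27.71 × (1087 − 525.1) = 62120 J.

ΔU ≈ 62.1 kJ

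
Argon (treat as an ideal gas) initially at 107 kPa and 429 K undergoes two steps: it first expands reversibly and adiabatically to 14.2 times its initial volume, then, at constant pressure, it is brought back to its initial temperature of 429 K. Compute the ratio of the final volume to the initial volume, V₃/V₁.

V₃/V₁ ≈ 83.3

For a monatomic ideal gas γ = 5/3.
Adiabatic step: V₂/V₁ = 14.2; T₂ = T₁·(1/14.2)^(2/3) = 73.16 K.
Isobaric step: V₃/V₂ = T₃/T₂ = 429/73.16.
V₃/V₁ = (V₂/V₁)(V₃/V₂) = 14.2 × (429/73.16) = 83.27.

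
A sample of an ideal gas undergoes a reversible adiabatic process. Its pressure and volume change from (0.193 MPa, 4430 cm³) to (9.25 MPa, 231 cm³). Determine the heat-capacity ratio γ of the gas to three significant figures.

γ ≈ 1.31

PV^γ = const ⇒ γ = ln(P₂/P₁) / ln(V₁/V₂).
γ = ln(9.25/0.193) / ln(4430/231) = 1.31.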